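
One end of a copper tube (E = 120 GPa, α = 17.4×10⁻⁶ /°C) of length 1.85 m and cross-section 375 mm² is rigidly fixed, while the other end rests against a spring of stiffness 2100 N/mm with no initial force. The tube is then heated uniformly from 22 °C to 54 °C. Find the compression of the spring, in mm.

δ ≈ 0.948 mm

If the spring were absent the tube would lengthen by αΔT L = 17.4×10⁻⁶ × 32 × 1850 = 1.03 mm.
Let P be the compressive force at the spring. The tube shortens elastically by PL/(AE) and the spring compresses by P/k; together these equal δ_free.
So P = δ_free / [L/(AE) + 1/k] = 1.03 / [ 1850/(375×120×10³) + 1/(2100) ].
P = 1.03 / 0.0005173 = 1991 N.
Spring compression = P/k = 1991/(2100) = 0.9482 mm.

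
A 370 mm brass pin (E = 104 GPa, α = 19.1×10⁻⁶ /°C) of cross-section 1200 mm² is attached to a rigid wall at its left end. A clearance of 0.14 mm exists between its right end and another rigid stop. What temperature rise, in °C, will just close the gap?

Contact occurs when the free expansion equals the gap: αΔT L = 0.14 mm.
So ΔT = g/(αL) = 0.14/(19.1×10⁻⁶ × 370) = 19.81 °C.

ΔT ≈ 19.8 °C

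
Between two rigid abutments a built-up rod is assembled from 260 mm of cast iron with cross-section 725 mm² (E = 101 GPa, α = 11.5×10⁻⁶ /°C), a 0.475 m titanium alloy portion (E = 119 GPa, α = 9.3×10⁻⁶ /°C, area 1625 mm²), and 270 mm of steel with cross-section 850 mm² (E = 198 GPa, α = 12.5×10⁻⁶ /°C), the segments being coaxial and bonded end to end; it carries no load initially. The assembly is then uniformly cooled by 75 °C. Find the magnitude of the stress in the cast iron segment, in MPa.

If the supports were absent, the total length change would be Σ αᵢΔT Lᵢ = 11.5×10⁻⁶×75×260 + 9.3×10⁻⁶×75×475 + 12.5×10⁻⁶×75×270 = 0.8087 mm.
Since the ends are fixed, an axial force P builds up, equal in every segment, with P · Σ Lᵢ/(AᵢEᵢ) = δ_free.
The series flexibility is Σ Lᵢ/(AᵢEᵢ) = 260/(725×101×10³) + 475/(1625×119×10³) + 270/(850×198×10³) = 7.611×10⁻⁶ mm/N.
P = 0.8087 / 7.611×10⁻⁶ = 106200 N = 106.2 kN, tensile.
σ_{cast iron} = P / A = 106200 / 725 = 146.5 MPa.

σ ≈ 147 MPa (tensile)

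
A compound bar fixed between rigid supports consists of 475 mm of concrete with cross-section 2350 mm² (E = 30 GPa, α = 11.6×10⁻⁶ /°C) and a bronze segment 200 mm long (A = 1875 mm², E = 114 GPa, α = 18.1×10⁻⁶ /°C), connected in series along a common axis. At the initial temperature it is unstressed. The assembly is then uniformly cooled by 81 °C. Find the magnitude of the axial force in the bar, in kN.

Free thermal contraction of the whole bar: Σ αᵢΔT Lᵢ = 11.6×10⁻⁶×81×475 + 18.1×10⁻⁶×81×200 = 0.7395 mm.
The rigid supports impose zero overall length change; the single axial force P common to all segments must satisfy P Σ Lᵢ/(AᵢEᵢ) = δ_free.
The series flexibility is Σ Lᵢ/(AᵢEᵢ) = 475/(2350×30×10³) + 200/(1875×114×10³) = 7.673×10⁻⁶ mm/N.
P = 0.7395 / 7.673×10⁻⁶ = 96380 N = 96.38 kN, tensile.

P ≈ 96.4 kN (tensile)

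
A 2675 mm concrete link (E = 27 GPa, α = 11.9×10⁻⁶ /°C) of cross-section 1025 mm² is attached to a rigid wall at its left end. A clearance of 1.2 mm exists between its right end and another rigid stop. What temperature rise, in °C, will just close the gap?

The gap closes when αΔT L = 1.2 mm, since the link is still unstressed at that instant.
So ΔT = g/(αL) = 1.2/(11.9×10⁻⁶ × 2675) = 37.7 °C.

ΔT ≈ 37.7 °C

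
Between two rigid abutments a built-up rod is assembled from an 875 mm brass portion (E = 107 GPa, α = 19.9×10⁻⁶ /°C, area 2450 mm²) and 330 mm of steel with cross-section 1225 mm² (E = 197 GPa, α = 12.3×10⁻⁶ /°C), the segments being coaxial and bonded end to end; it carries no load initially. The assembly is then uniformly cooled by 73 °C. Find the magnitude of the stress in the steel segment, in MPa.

σ ≈ 272 MPa (tensile)

Free thermal contraction of the whole bar: Σ αᵢΔT Lᵢ = 19.9×10⁻⁶×73×875 + 12.3×10⁻⁶×73×330 = 1.567 mm.
Since the ends are fixed, an axial force P builds up, equal in every segment, with P · Σ Lᵢ/(AᵢEᵢ) = δ_free.
The series flexibility is Σ Lᵢ/(AᵢEᵢ) = 875/(2450×107×10³) + 330/(1225×197×10³) = 4.705×10⁻⁶ mm/N.
Hence P = δ_free / Σ(L/AE) = 1.567/4.705×10⁻⁶ = 333.1 kN (tensile).
σ_{steel} = P / A = 333100 / 1225 = 271.9 MPa.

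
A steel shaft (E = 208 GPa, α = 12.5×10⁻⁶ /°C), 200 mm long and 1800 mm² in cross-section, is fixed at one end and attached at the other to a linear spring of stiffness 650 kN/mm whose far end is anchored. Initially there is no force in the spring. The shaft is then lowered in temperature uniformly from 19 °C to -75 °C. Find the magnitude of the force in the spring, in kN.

If the spring were absent the shaft would shorten by αΔT L = 12.5×10⁻⁶ × 94 × 200 = 0.235 mm.
Let P be the tensile force in the spring. The shaft extends elastically by PL/(AE) and the spring stretches by P/k; together these equal δ_free.
So P = δ_free / [L/(AE) + 1/k] = 0.235 / [ 200/(1800×208×10³) + 1/(650×10³) ].
P = 0.235 / 2.073×10⁻⁶ = 113400 N.

P ≈ 113 kN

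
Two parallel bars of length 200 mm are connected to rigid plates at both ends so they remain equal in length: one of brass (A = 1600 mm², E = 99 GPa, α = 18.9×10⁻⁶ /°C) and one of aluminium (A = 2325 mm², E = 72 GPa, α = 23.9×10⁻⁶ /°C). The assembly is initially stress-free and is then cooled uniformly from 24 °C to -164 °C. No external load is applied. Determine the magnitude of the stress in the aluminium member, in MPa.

Both members must finish at the same length. With the larger α, the aluminium tends to over-contract; the plates restrain it, putting the aluminium in tension and the brass in compression. With no external load the two internal forces are equal and opposite, magnitude P.
Setting the final lengths equal and cancelling L: (α₁ − α₂)ΔT = P/(A₁E₁) + P/(A₂E₂).
|α₁ − α₂|·ΔT = 5×10⁻⁶ × 188 = 0.00094.
1/(A₁E₁) + 1/(A₂E₂) = 1/(1600×99×10³) + 1/(2325×72×10³) = 1.229×10⁻⁸ N⁻¹.
So P = 0.00094 / 1.229×10⁻⁸ = 76.5 kN.
σ_{aluminium} = P/A₂ = 76500/2325 = 32.91 MPa, tensile.

σ ≈ 32.9 MPa (tensile)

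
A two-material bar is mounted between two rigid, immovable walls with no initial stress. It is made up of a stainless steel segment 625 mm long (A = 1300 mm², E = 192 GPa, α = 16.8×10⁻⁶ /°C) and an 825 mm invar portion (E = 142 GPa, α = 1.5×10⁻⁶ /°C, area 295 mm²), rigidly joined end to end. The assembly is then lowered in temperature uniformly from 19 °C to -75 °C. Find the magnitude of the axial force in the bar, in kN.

If the supports were absent, the total length change would be Σ αᵢΔT Lᵢ = 16.8×10⁻⁶×94×625 + 1.5×10⁻⁶×94×825 = 1.103 mm.
Since the ends are fixed, an axial force P builds up, equal in every segment, with P · Σ Lᵢ/(AᵢEᵢ) = δ_free.
The series flexibility is Σ Lᵢ/(AᵢEᵢ) = 625/(1300×192×10³) + 825/(295×142×10³) = 2.22×10⁻⁵ mm/N.
So P = 1.103 / 2.22×10⁻⁵ = 49.7 kN, tensile.

P ≈ 49.7 kN (tensile)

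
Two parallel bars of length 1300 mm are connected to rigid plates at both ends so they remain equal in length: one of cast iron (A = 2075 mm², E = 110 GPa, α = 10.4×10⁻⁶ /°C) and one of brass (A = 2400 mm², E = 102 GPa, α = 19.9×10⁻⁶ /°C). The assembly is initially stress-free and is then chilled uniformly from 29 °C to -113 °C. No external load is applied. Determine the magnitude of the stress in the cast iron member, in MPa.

The brass has the larger α, so on cooling it would change length more than the cast iron if both were free. The rigid plates force a common final length, so the brass is put into tension and the cast iron into compression, with equal and opposite forces P (no external load).
Equating the net (thermal + elastic) strains gives |α₁ − α₂|·ΔT = P·[1/(A₁E₁) + 1/(A₂E₂)].
|α₁ − α₂|·ΔT = 9.5×10⁻⁶ × 142 = 0.001349.
1/(A₁E₁) + 1/(A₂E₂) = 1/(2075×110×10³) + 1/(2400×102×10³) = 8.466×10⁻⁹ N⁻¹.
So P = 0.001349 / 8.466×10⁻⁹ = 159.3 kN.
σ_{cast iron} = P/A₁ = 159300/2075 = 76.79 MPa, compressive.

σ ≈ 76.8 MPa (compressive)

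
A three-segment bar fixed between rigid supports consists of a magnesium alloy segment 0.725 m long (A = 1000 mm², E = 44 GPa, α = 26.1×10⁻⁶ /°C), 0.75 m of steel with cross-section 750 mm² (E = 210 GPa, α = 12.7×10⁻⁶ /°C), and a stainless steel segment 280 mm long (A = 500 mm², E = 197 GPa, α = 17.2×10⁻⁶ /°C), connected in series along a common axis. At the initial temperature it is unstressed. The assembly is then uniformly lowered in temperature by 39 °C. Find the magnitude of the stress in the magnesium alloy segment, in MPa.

σ ≈ 53.9 MPa (tensile)

With the walls removed the bar would change length by δ_free = Σ αᵢΔT Lᵢ = 26.1×10⁻⁶×39×725 + 12.7×10⁻⁶×39×750 + 17.2×10⁻⁶×39×280 = 1.297 mm.
The rigid supports impose zero overall length change; the single axial force P common to all segments must satisfy P Σ Lᵢ/(AᵢEᵢ) = δ_free.
The series flexibility is Σ Lᵢ/(AᵢEᵢ) = 725/(1000×44×10³) + 750/(750×210×10³) + 280/(500×197×10³) = 2.408×10⁻⁵ mm/N.
Hence P = δ_free / Σ(L/AE) = 1.297/2.408×10⁻⁵ = 53.87 kN (tensile).
σ_{magnesium alloy} = P / A = 53870 / 1000 = 53.87 MPa.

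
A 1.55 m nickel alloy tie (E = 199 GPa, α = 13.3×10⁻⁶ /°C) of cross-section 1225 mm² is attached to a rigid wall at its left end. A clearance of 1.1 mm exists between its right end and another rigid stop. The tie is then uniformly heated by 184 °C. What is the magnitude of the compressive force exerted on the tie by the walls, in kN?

Unrestrained expansion: δ_free = αΔT L = 13.3×10⁻⁶ × 184 × 1550 = 3.793 mm.
The gap closes (δ_free > 1.1 mm) and the wall then resists a further 3.793 − 1.1 = 2.693 mm of expansion.
So σ = E(δ_free − g)/L = 199×10³ × 2.693/1550 = 345.8 MPa.
P = σA = 345.8 × 1225 = 423.6 kN.

P ≈ 424 kN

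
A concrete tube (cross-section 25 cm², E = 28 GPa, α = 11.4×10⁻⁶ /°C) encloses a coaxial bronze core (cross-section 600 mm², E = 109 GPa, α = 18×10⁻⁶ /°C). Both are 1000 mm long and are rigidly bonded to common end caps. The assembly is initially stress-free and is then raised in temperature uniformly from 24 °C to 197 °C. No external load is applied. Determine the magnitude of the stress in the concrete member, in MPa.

σ ≈ 15.4 MPa (tensile)

Equilibrium of a rigid end plate with no external load gives equal and opposite internal forces ±P in the two members. Since α_{bronze} > α_{concrete}, heating drives the bronze into compression and the concrete into tension.
Compatibility of the two members (thermal + elastic change equal): (α₁ − α₂)ΔT = P·[1/(A₁E₁) + 1/(A₂E₂)].
|α₁ − α₂|·ΔT = 6.6×10⁻⁶ × 173 = 0.001142.
1/(A₁E₁) + 1/(A₂E₂) = 1/(2500×28×10³) + 1/(600×109×10³) = 2.958×10⁻⁸ N⁻¹.
P = 0.001142 / 2.958×10⁻⁸ = 38610 N = 38.61 kN.
σ_{concrete} = P/A₁ = 38610/2500 = 15.44 MPa, tensile.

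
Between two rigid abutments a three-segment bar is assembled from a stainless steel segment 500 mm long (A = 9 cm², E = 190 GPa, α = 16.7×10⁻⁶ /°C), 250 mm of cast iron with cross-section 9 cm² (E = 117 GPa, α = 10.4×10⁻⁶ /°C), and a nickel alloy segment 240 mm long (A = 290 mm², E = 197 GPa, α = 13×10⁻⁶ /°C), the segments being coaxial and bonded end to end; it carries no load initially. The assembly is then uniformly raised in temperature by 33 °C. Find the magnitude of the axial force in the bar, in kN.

If the supports were absent, the total length change would be Σ αᵢΔT Lᵢ = 16.7×10⁻⁶×33×500 + 10.4×10⁻⁶×33×250 + 13×10⁻⁶×33×240 = 0.4643 mm.
The walls prevent any net length change, so an axial force P (same in every segment) develops. Compatibility: P · Σ Lᵢ/(AᵢEᵢ) = δ_free.
The series flexibility is Σ Lᵢ/(AᵢEᵢ) = 500/(900×190×10³) + 250/(900×117×10³) + 240/(290×197×10³) = 9.499×10⁻⁶ mm/N.
P = 0.4643 / 9.499×10⁻⁶ = 48880 N = 48.88 kN, compressive.

P ≈ 48.9 kN (compressive)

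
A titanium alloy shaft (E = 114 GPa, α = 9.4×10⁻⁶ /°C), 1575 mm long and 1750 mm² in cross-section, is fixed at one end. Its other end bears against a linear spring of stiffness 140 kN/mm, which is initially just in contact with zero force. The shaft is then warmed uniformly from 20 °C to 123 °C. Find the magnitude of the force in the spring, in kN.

P ≈ 101 kN

If the spring were absent the shaft would lengthen by αΔT L = 9.4×10⁻⁶ × 103 × 1575 = 1.525 mm.
Let P be the compressive force at the spring. The shaft shortens elastically by PL/(AE) and the spring compresses by P/k; together these equal δ_free.
P [ L/(AE) + 1/k ] = δ_free → P [ 1575/(1750×114×10³) + 1/(140×10³) ] = 1.525.
P = 1.525 / 1.504×10⁻⁵ = 101400 N.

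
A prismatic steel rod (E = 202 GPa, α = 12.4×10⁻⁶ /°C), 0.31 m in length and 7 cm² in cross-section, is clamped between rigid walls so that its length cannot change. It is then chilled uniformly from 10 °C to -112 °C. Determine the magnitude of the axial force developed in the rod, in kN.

P ≈ 214 kN (tensile)

The ends cannot move, so σ = EαΔT = 202×10³ × 12.4×10⁻⁶ × 122 = 305.6 MPa.
Axial force P = σA = 305.6 × 700 = 213900 N = 213.9 kN, tensile.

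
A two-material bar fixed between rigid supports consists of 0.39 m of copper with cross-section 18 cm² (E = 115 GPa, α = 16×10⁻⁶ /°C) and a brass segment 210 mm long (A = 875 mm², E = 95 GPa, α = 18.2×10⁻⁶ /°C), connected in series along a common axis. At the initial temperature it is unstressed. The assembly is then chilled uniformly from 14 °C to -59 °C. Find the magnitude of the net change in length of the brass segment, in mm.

Free thermal contraction of the whole bar: Σ αᵢΔT Lᵢ = 16×10⁻⁶×73×390 + 18.2×10⁻⁶×73×210 = 0.7345 mm.
Since the ends are fixed, an axial force P builds up, equal in every segment, with P · Σ Lᵢ/(AᵢEᵢ) = δ_free.
The series flexibility is Σ Lᵢ/(AᵢEᵢ) = 390/(1800×115×10³) + 210/(875×95×10³) = 4.41×10⁻⁶ mm/N.
P = 0.7345 / 4.41×10⁻⁶ = 166500 N = 166.5 kN, tensile.
For the brass segment, free thermal change = 18.2×10⁻⁶×73×210 = 0.279 mm and elastic change from P = 166500×210/(875×95×10³) = 0.4207 mm; these oppose, so the net change is 0.142 mm (segment lengthens).

|ΔL| ≈ 0.142 mm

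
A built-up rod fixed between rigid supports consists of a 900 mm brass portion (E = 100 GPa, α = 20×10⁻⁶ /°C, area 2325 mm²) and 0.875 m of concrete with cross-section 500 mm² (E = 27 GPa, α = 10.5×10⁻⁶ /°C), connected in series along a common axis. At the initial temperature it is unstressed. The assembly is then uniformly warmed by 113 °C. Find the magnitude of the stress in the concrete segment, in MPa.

With the walls removed the bar would change length by δ_free = Σ αᵢΔT Lᵢ = 20×10⁻⁶×113×900 + 10.5×10⁻⁶×113×875 = 3.072 mm.
The walls prevent any net length change, so an axial force P (same in every segment) develops. Compatibility: P · Σ Lᵢ/(AᵢEᵢ) = δ_free.
Σ Lᵢ/(AᵢEᵢ) = 900/(2325×100×10³) + 875/(500×27×10³) = 6.869×10⁻⁵ mm/N.
Hence P = δ_free / Σ(L/AE) = 3.072/6.869×10⁻⁵ = 44.73 kN (compressive).
σ_{concrete} = P / A = 44730 / 500 = 89.46 MPa.

σ ≈ 89.5 MPa (compressive)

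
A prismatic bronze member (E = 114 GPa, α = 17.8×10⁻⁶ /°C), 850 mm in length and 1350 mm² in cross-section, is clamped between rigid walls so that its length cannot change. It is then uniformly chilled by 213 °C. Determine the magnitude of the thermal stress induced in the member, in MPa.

The supports are rigid, so the total axial strain is zero. The restrained thermal strain is ε = αΔT = 17.8×10⁻⁶ × 213 = 3791.4×10⁻⁶.
σ = EαΔT = 114×10³ × 17.8×10⁻⁶ × 213 = 432.2 MPa (tensile; the member is trying to contract).

σ ≈ 432 MPa (tensile)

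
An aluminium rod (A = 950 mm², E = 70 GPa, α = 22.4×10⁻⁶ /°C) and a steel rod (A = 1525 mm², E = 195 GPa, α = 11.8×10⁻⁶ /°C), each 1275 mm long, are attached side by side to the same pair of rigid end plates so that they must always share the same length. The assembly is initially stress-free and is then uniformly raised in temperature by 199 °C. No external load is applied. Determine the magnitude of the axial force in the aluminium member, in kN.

P ≈ 115 kN (compressive in the aluminium)

Both members must finish at the same length. With the larger α, the aluminium tends to over-expand; the plates restrain it, putting the aluminium in compression and the steel in tension. With no external load the two internal forces are equal and opposite, magnitude P.
Compatibility of the two members (thermal + elastic change equal): (α₁ − α₂)ΔT = P·[1/(A₁E₁) + 1/(A₂E₂)].
|α₁ − α₂|·ΔT = 10.6×10⁻⁶ × 199 = 0.002109.
1/(A₁E₁) + 1/(A₂E₂) = 1/(950×70×10³) + 1/(1525×195×10³) = 1.84×10⁻⁸ N⁻¹.
So P = 0.002109 / 1.84×10⁻⁸ = 114.6 kN.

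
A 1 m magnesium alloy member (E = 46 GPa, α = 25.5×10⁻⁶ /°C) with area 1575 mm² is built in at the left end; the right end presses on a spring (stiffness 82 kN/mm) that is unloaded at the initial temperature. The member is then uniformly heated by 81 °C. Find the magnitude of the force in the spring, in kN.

P ≈ 79.4 kN

The unrestrained thermal change is αΔT L = 25.5×10⁻⁶ × 81 × 1000 = 2.066 mm.
Let P be the compressive force at the spring. The member shortens elastically by PL/(AE) and the spring compresses by P/k; together these equal δ_free.
P [ L/(AE) + 1/k ] = δ_free → P [ 1000/(1575×46×10³) + 1/(82×10³) ] = 2.066.
P = 2.066 / 2.6×10⁻⁵ = 79450 N.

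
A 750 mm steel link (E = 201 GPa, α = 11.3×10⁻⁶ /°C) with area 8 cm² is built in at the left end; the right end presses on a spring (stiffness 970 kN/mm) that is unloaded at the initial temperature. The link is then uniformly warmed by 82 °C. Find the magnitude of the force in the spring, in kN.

The unrestrained thermal change is αΔT L = 11.3×10⁻⁶ × 82 × 750 = 0.6949 mm.
Let P be the compressive force at the spring. The link shortens elastically by PL/(AE) and the spring compresses by P/k; together these equal δ_free.
So P = δ_free / [L/(AE) + 1/k] = 0.6949 / [ 750/(800×201×10³) + 1/(970×10³) ].
P = 0.6949 / 5.695×10⁻⁶ = 122000 N.

P ≈ 122 kN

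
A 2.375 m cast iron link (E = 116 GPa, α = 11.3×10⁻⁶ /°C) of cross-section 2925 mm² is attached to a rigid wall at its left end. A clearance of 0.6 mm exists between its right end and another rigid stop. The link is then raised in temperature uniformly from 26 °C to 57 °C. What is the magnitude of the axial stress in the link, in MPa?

σ ≈ 11.3 MPa (compressive)

If the wall were absent the link would grow by αΔT L = 11.3×10⁻⁶ × 31 × 2375 = 0.832 mm.
The gap closes (δ_free > 0.6 mm) and the wall then resists a further 0.832 − 0.6 = 0.232 mm of expansion.
Compatibility: PL/(AE) = 0.232 mm, so σ = P/A = E × (0.232/2375) = 11.33 MPa.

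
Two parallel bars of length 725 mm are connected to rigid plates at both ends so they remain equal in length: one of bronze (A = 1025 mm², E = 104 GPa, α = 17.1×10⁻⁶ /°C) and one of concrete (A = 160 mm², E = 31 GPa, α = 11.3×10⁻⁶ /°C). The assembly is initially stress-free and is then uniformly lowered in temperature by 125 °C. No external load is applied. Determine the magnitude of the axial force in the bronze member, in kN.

Equilibrium of a rigid end plate with no external load gives equal and opposite internal forces ±P in the two members. Since α_{bronze} > α_{concrete}, cooling drives the bronze into tension and the concrete into compression.
Setting the final lengths equal and cancelling L: (α₁ − α₂)ΔT = P/(A₁E₁) + P/(A₂E₂).
|α₁ − α₂|·ΔT = 5.8×10⁻⁶ × 125 = 0.000725.
1/(A₁E₁) + 1/(A₂E₂) = 1/(1025×104×10³) + 1/(160×31×10³) = 2.11×10⁻⁷ N⁻¹.
So P = 0.000725 / 2.11×10⁻⁷ = 3.436 kN.

P ≈ 3.44 kN (tensile in the bronze)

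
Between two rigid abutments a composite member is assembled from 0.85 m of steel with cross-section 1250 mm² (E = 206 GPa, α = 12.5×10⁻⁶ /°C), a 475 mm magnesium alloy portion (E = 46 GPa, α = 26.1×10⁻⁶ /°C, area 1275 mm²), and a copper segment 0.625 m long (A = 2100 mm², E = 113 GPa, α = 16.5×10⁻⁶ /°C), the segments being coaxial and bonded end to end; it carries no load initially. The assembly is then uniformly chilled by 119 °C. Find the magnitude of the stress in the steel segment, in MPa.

σ ≈ 226 MPa (tensile)

With the walls removed the bar would change length by δ_free = Σ αᵢΔT Lᵢ = 12.5×10⁻⁶×119×850 + 26.1×10⁻⁶×119×475 + 16.5×10⁻⁶×119×625 = 3.967 mm.
The rigid supports impose zero overall length change; the single axial force P common to all segments must satisfy P Σ Lᵢ/(AᵢEᵢ) = δ_free.
The series flexibility is Σ Lᵢ/(AᵢEᵢ) = 850/(1250×206×10³) + 475/(1275×46×10³) + 625/(2100×113×10³) = 1.403×10⁻⁵ mm/N.
P = 3.967 / 1.403×10⁻⁵ = 282700 N = 282.7 kN, tensile.
σ_{steel} = P / A = 282700 / 1250 = 226.1 MPa.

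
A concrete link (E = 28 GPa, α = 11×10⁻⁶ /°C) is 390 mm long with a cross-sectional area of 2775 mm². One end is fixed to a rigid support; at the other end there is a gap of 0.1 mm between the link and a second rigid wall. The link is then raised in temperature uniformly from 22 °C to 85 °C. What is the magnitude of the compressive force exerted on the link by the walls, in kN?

P ≈ 33.9 kN

Unrestrained expansion: δ_free = αΔT L = 11×10⁻⁶ × 63 × 390 = 0.2703 mm.
The gap closes (δ_free > 0.1 mm) and the wall then resists a further 0.2703 − 0.1 = 0.1703 mm of expansion.
So σ = E(δ_free − g)/L = 28×10³ × 0.1703/390 = 12.22 MPa.
P = σA = 12.22 × 2775 = 33.92 kN.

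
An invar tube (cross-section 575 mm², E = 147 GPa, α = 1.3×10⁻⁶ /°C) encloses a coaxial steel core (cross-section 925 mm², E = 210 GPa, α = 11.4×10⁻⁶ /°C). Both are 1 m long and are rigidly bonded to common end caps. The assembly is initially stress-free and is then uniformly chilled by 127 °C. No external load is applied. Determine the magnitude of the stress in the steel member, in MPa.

The steel has the larger α, so on cooling it would change length more than the invar if both were free. The rigid plates force a common final length, so the steel is put into tension and the invar into compression, with equal and opposite forces P (no external load).
Setting the final lengths equal and cancelling L: (α₁ − α₂)ΔT = P/(A₁E₁) + P/(A₂E₂).
|α₁ − α₂|·ΔT = 10.1×10⁻⁶ × 127 = 0.001283.
1/(A₁E₁) + 1/(A₂E₂) = 1/(575×147×10³) + 1/(925×210×10³) = 1.698×10⁻⁸ N⁻¹.
So P = 0.001283 / 1.698×10⁻⁸ = 75.55 kN.
σ_{steel} = P/A₂ = 75550/925 = 81.67 MPa, tensile.

σ ≈ 81.7 MPa (tensile)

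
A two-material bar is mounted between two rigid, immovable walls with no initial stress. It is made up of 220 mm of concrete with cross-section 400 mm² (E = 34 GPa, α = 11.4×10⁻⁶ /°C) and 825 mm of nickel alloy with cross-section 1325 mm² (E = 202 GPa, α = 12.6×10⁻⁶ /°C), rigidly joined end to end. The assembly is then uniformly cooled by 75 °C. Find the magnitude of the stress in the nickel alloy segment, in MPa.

With the walls removed the bar would change length by δ_free = Σ αᵢΔT Lᵢ = 11.4×10⁻⁶×75×220 + 12.6×10⁻⁶×75×825 = 0.9677 mm.
Since the ends are fixed, an axial force P builds up, equal in every segment, with P · Σ Lᵢ/(AᵢEᵢ) = δ_free.
Σ Lᵢ/(AᵢEᵢ) = 220/(400×34×10³) + 825/(1325×202×10³) = 1.926×10⁻⁵ mm/N.
Hence P = δ_free / Σ(L/AE) = 0.9677/1.926×10⁻⁵ = 50.25 kN (tensile).
σ_{nickel alloy} = P / A = 50250 / 1325 = 37.92 MPa.

σ ≈ 37.9 MPa (tensile)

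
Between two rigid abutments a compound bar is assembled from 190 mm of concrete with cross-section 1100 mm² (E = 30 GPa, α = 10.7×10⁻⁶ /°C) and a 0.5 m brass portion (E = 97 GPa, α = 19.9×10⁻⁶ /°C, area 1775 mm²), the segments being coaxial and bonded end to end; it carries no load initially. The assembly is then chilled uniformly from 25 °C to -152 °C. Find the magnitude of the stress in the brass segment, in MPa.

σ ≈ 138 MPa (tensile)

If the supports were absent, the total length change would be Σ αᵢΔT Lᵢ = 10.7×10⁻⁶×177×190 + 19.9×10⁻⁶×177×500 = 2.121 mm.
Since the ends are fixed, an axial force P builds up, equal in every segment, with P · Σ Lᵢ/(AᵢEᵢ) = δ_free.
Σ Lᵢ/(AᵢEᵢ) = 190/(1100×30×10³) + 500/(1775×97×10³) = 8.662×10⁻⁶ mm/N.
So P = 2.121 / 8.662×10⁻⁶ = 244.9 kN, tensile.
σ_{brass} = P / A = 244900 / 1775 = 138 MPa.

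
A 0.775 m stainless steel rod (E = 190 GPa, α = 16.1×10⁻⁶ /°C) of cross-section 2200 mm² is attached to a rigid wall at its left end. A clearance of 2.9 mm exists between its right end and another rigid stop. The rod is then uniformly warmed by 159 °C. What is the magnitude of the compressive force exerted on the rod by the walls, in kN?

P ≈ 0 kN

If the wall were absent the rod would grow by αΔT L = 16.1×10⁻⁶ × 159 × 775 = 1.984 mm.
This is smaller than the 2.9 mm clearance, so the rod expands freely without reaching the stop — the stress is zero.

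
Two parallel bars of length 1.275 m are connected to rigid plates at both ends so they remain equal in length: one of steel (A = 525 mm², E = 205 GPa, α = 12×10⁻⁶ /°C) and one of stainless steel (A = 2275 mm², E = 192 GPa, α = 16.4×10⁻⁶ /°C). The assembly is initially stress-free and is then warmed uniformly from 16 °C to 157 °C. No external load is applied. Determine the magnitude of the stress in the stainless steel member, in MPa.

Both members must finish at the same length. With the larger α, the stainless steel tends to over-expand; the plates restrain it, putting the stainless steel in compression and the steel in tension. With no external load the two internal forces are equal and opposite, magnitude P.
Compatibility of the two members (thermal + elastic change equal): (α₁ − α₂)ΔT = P·[1/(A₁E₁) + 1/(A₂E₂)].
|α₁ − α₂|·ΔT = 4.4×10⁻⁶ × 141 = 0.0006204.
1/(A₁E₁) + 1/(A₂E₂) = 1/(525×205×10³) + 1/(2275×192×10³) = 1.158×10⁻⁸ N⁻¹.
So P = 0.0006204 / 1.158×10⁻⁸ = 53.57 kN.
σ_{stainless steel} = P/A₂ = 53570/2275 = 23.55 MPa, compressive.

σ ≈ 23.5 MPa (compressive)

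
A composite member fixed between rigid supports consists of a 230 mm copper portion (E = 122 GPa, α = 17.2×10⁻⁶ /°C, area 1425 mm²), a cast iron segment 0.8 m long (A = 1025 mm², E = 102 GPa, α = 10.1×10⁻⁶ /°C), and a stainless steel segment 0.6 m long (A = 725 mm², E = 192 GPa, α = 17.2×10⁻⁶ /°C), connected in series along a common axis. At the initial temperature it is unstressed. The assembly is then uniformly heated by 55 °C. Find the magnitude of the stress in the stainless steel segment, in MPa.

With the walls removed the bar would change length by δ_free = Σ αᵢΔT Lᵢ = 17.2×10⁻⁶×55×230 + 10.1×10⁻⁶×55×800 + 17.2×10⁻⁶×55×600 = 1.23 mm.
Since the ends are fixed, an axial force P builds up, equal in every segment, with P · Σ Lᵢ/(AᵢEᵢ) = δ_free.
Σ Lᵢ/(AᵢEᵢ) = 230/(1425×122×10³) + 800/(1025×102×10³) + 600/(725×192×10³) = 1.329×10⁻⁵ mm/N.
P = 1.23 / 1.329×10⁻⁵ = 92550 N = 92.55 kN, compressive.
σ_{stainless steel} = P / A = 92550 / 725 = 127.7 MPa.

σ ≈ 128 MPa (compressive)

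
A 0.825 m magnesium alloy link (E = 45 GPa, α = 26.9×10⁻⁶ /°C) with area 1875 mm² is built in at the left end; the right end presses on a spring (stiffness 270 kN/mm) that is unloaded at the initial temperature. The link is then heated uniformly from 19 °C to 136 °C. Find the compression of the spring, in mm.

Free thermal expansion: δ_free = αΔT L = 26.9×10⁻⁶ × 117 × 825 = 2.597 mm.
Let P be the compressive force at the spring. The link shortens elastically by PL/(AE) and the spring compresses by P/k; together these equal δ_free.
P [ L/(AE) + 1/k ] = δ_free → P [ 825/(1875×45×10³) + 1/(270×10³) ] = 2.597.
P = 2.597 / 1.348×10⁻⁵ = 192600 N.
Spring compression = P/k = 192600/(270×10³) = 0.7133 mm.

δ ≈ 0.713 mm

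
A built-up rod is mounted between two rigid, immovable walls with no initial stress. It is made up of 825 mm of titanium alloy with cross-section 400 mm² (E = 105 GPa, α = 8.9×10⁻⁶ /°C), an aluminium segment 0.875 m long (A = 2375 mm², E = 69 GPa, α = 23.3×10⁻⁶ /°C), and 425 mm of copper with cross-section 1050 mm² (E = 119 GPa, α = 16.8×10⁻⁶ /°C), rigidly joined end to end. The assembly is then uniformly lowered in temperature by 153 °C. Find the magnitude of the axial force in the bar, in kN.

P ≈ 188 kN (tensile)

Free thermal contraction of the whole bar: Σ αᵢΔT Lᵢ = 8.9×10⁻⁶×153×825 + 23.3×10⁻⁶×153×875 + 16.8×10⁻⁶×153×425 = 5.335 mm.
Since the ends are fixed, an axial force P builds up, equal in every segment, with P · Σ Lᵢ/(AᵢEᵢ) = δ_free.
The series flexibility is Σ Lᵢ/(AᵢEᵢ) = 825/(400×105×10³) + 875/(2375×69×10³) + 425/(1050×119×10³) = 2.838×10⁻⁵ mm/N.
Hence P = δ_free / Σ(L/AE) = 5.335/2.838×10⁻⁵ = 188 kN (tensile).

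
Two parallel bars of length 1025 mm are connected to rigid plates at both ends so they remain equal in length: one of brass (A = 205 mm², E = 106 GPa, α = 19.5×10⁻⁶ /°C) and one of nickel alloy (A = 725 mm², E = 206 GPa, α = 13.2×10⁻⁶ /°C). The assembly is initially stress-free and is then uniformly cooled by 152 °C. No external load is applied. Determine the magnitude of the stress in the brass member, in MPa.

The brass has the larger α, so on cooling it would change length more than the nickel alloy if both were free. The rigid plates force a common final length, so the brass is put into tension and the nickel alloy into compression, with equal and opposite forces P (no external load).
Equating the net (thermal + elastic) strains gives |α₁ − α₂|·ΔT = P·[1/(A₁E₁) + 1/(A₂E₂)].
|α₁ − α₂|·ΔT = 6.3×10⁻⁶ × 152 = 0.0009576.
1/(A₁E₁) + 1/(A₂E₂) = 1/(205×106×10³) + 1/(725×206×10³) = 5.272×10⁻⁸ N⁻¹.
So P = 0.0009576 / 5.272×10⁻⁸ = 18.17 kN.
σ_{brass} = P/A₁ = 18170/205 = 88.61 MPa, tensile.

σ ≈ 88.6 MPa (tensile)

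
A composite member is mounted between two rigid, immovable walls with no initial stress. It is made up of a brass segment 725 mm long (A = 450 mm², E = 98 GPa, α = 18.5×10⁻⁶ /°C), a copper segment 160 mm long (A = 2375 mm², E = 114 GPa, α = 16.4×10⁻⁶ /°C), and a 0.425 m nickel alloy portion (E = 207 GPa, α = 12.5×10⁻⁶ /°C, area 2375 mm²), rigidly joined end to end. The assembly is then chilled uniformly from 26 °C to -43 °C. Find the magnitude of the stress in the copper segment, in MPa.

σ ≈ 34.7 MPa (tensile)

If the supports were absent, the total length change would be Σ αᵢΔT Lᵢ = 18.5×10⁻⁶×69×725 + 16.4×10⁻⁶×69×160 + 12.5×10⁻⁶×69×425 = 1.473 mm.
Since the ends are fixed, an axial force P builds up, equal in every segment, with P · Σ Lᵢ/(AᵢEᵢ) = δ_free.
The series flexibility is Σ Lᵢ/(AᵢEᵢ) = 725/(450×98×10³) + 160/(2375×114×10³) + 425/(2375×207×10³) = 1.79×10⁻⁵ mm/N.
P = 1.473 / 1.79×10⁻⁵ = 82320 N = 82.32 kN, tensile.
σ_{copper} = P / A = 82320 / 2375 = 34.66 MPa.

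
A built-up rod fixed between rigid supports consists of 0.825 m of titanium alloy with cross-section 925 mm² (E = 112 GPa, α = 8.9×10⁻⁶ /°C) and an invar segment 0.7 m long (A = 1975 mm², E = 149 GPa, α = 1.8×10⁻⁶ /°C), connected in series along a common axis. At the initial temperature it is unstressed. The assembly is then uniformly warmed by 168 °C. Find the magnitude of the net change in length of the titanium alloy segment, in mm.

|ΔL| ≈ 0.121 mm

With the walls removed the bar would change length by δ_free = Σ αᵢΔT Lᵢ = 8.9×10⁻⁶×168×825 + 1.8×10⁻⁶×168×700 = 1.445 mm.
Since the ends are fixed, an axial force P builds up, equal in every segment, with P · Σ Lᵢ/(AᵢEᵢ) = δ_free.
The series flexibility is Σ Lᵢ/(AᵢEᵢ) = 825/(925×112×10³) + 700/(1975×149×10³) = 1.034×10⁻⁵ mm/N.
So P = 1.445 / 1.034×10⁻⁵ = 139.7 kN, compressive.
For the titanium alloy segment, free thermal change = 8.9×10⁻⁶×168×825 = 1.234 mm and elastic change from P = 139700×825/(925×112×10³) = 1.113 mm; these oppose, so the net change is 0.121 mm (segment lengthens).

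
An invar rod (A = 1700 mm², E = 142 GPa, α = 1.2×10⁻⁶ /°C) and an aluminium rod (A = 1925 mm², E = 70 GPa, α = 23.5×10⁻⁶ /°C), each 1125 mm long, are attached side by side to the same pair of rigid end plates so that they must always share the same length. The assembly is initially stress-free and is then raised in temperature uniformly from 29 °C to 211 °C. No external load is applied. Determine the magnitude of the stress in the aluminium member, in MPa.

Equilibrium of a rigid end plate with no external load gives equal and opposite internal forces ±P in the two members. Since α_{aluminium} > α_{invar}, heating drives the aluminium into compression and the invar into tension.
Compatibility of the two members (thermal + elastic change equal): (α₁ − α₂)ΔT = P·[1/(A₁E₁) + 1/(A₂E₂)].
|α₁ − α₂|·ΔT = 22.3×10⁻⁶ × 182 = 0.004059.
1/(A₁E₁) + 1/(A₂E₂) = 1/(1700×142×10³) + 1/(1925×70×10³) = 1.156×10⁻⁸ N⁻¹.
P = 0.004059 / 1.156×10⁻⁸ = 351000 N = 351 kN.
σ_{aluminium} = P/A₂ = 351000/1925 = 182.3 MPa, compressive.

σ ≈ 182 MPa (compressive)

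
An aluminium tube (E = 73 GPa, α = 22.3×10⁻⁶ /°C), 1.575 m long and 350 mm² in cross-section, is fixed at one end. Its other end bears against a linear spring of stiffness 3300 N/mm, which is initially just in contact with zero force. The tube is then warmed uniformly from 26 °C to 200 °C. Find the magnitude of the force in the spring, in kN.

If the spring were absent the tube would lengthen by αΔT L = 22.3×10⁻⁶ × 174 × 1575 = 6.111 mm.
Let P be the compressive force at the spring. The tube shortens elastically by PL/(AE) and the spring compresses by P/k; together these equal δ_free.
P [ L/(AE) + 1/k ] = δ_free → P [ 1575/(350×73×10³) + 1/(3300) ] = 6.111.
P = 6.111 / 0.0003647 = 16760 N.

P ≈ 16.8 kN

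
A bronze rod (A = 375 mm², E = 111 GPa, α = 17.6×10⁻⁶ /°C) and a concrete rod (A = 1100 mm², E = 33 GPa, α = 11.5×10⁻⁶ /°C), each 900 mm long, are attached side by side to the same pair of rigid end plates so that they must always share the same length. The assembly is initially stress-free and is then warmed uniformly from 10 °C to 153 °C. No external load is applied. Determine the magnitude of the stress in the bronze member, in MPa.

Equilibrium of a rigid end plate with no external load gives equal and opposite internal forces ±P in the two members. Since α_{bronze} > α_{concrete}, heating drives the bronze into compression and the concrete into tension.
Equating the net (thermal + elastic) strains gives |α₁ − α₂|·ΔT = P·[1/(A₁E₁) + 1/(A₂E₂)].
|α₁ − α₂|·ΔT = 6.1×10⁻⁶ × 143 = 0.0008723.
1/(A₁E₁) + 1/(A₂E₂) = 1/(375×111×10³) + 1/(1100×33×10³) = 5.157×10⁻⁸ N⁻¹.
So P = 0.0008723 / 5.157×10⁻⁸ = 16.91 kN.
σ_{bronze} = P/A₁ = 16910/375 = 45.1 MPa, compressive.

σ ≈ 45.1 MPa (compressive)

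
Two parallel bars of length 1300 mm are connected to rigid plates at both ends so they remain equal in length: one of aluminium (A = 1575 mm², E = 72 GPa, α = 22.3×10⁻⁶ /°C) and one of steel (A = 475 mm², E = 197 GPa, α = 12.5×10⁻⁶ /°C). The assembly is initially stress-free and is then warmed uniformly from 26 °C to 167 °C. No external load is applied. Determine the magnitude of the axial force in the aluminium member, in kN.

P ≈ 70.8 kN (compressive in the aluminium)

The aluminium has the larger α, so on heating it would change length more than the steel if both were free. The rigid plates force a common final length, so the aluminium is put into compression and the steel into tension, with equal and opposite forces P (no external load).
Setting the final lengths equal and cancelling L: (α₁ − α₂)ΔT = P/(A₁E₁) + P/(A₂E₂).
|α₁ − α₂|·ΔT = 9.8×10⁻⁶ × 141 = 0.001382.
1/(A₁E₁) + 1/(A₂E₂) = 1/(1575×72×10³) + 1/(475×197×10³) = 1.95×10⁻⁸ N⁻¹.
P = 0.001382 / 1.95×10⁻⁸ = 70840 N = 70.84 kN.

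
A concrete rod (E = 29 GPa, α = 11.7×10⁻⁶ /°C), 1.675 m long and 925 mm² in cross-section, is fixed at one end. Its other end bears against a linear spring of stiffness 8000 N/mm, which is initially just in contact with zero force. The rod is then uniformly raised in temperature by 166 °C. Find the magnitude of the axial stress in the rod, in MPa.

σ ≈ 18.8 MPa (compressive)

If the spring were absent the rod would lengthen by αΔT L = 11.7×10⁻⁶ × 166 × 1675 = 3.253 mm.
With a force P in the spring, the elastic change of the rod is PL/(AE) and that of the spring is P/k; compatibility requires their sum to equal δ_free.
So P = δ_free / [L/(AE) + 1/k] = 3.253 / [ 1675/(925×29×10³) + 1/(8000) ].
P = 3.253 / 0.0001874 = 17360 N.
σ = P/A = 17360/925 = 18.76 MPa.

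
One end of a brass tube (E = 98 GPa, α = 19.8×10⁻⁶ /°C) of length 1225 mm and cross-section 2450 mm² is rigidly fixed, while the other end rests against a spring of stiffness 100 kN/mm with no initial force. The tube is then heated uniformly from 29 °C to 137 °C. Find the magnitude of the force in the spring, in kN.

P ≈ 173 kN

If the spring were absent the tube would lengthen by αΔT L = 19.8×10⁻⁶ × 108 × 1225 = 2.62 mm.
With a force P in the spring, the elastic change of the tube is PL/(AE) and that of the spring is P/k; compatibility requires their sum to equal δ_free.
So P = δ_free / [L/(AE) + 1/k] = 2.62 / [ 1225/(2450×98×10³) + 1/(100×10³) ].
P = 2.62 / 1.51×10⁻⁵ = 173500 N.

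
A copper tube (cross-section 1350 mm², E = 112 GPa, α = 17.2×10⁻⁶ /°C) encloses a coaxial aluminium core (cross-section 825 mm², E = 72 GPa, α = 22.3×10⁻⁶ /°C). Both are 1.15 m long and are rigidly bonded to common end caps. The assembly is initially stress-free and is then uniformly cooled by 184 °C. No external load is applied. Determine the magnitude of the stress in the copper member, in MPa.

σ ≈ 29.6 MPa (compressive)

Equilibrium of a rigid end plate with no external load gives equal and opposite internal forces ±P in the two members. Since α_{aluminium} > α_{copper}, cooling drives the aluminium into tension and the copper into compression.
Setting the final lengths equal and cancelling L: (α₁ − α₂)ΔT = P/(A₁E₁) + P/(A₂E₂).
|α₁ − α₂|·ΔT = 5.1×10⁻⁶ × 184 = 0.0009384.
1/(A₁E₁) + 1/(A₂E₂) = 1/(1350×112×10³) + 1/(825×72×10³) = 2.345×10⁻⁸ N⁻¹.
P = 0.0009384 / 2.345×10⁻⁸ = 40020 N = 40.02 kN.
σ_{copper} = P/A₁ = 40020/1350 = 29.64 MPa, compressive.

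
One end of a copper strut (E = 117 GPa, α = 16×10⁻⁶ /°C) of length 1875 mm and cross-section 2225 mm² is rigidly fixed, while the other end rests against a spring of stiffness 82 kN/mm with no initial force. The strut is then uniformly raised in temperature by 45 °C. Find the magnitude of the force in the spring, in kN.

Free thermal expansion: δ_free = αΔT L = 16×10⁻⁶ × 45 × 1875 = 1.35 mm.
With a force P in the spring, the elastic change of the strut is PL/(AE) and that of the spring is P/k; compatibility requires their sum to equal δ_free.
So P = δ_free / [L/(AE) + 1/k] = 1.35 / [ 1875/(2225×117×10³) + 1/(82×10³) ].
P = 1.35 / 1.94×10⁻⁵ = 69600 N.

P ≈ 69.6 kN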